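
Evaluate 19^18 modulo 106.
25

Repeated squaring. Binary of 18 = 10010.
19^1 ≡ 19 (mod 106); 19^2 ≡ 43 (mod 106); 19^4 ≡ 47 (mod 106); 19^8 ≡ 89 (mod 106); 19^16 ≡ 77 (mod 106)
19^18 = 19^2 × 19^16 ≡ 25 (mod 106)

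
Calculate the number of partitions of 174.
397125074750

p(n) counts ways to write n as a sum of positive integers (order ignored).
Euler's pentagonal recurrence: p(k) = p(k-1) + p(k-2) - p(k-5) - p(k-7) + p(k-12) + p(k-15) - ... (offsets j(3j∓1)/2, signs ++--, p(0)=1, p(<0)=0).
DP table for k = 0..173: p(0)=1, p(1)=1, p(2)=2, p(3)=3, p(4)=5, p(5)=7, p(6)=11, p(7)=15, p(8)=22, p(9)=30, p(10)=42, p(11)=56, p(12)=77, p(13)=101, p(14)=135, p(15)=176, p(16)=231, p(17)=297, p(18)=385, p(19)=490, p(20)=627, p(21)=792, p(22)=1002, p(23)=1255, p(24)=1575, p(25)=1958, p(26)=2436, p(27)=3010, p(28)=3718, p(29)=4565, p(30)=5604, p(31)=6842, p(32)=8349, p(33)=10143, p(34)=12310, p(35)=14883, p(36)=17977, p(37)=21637, p(38)=26015, p(39)=31185, p(40)=37338, p(41)=44583, p(42)=53174, p(43)=63261, p(44)=75175, p(45)=89134, p(46)=105558, p(47)=124754, p(48)=147273, p(49)=173525, p(50)=204226, p(51)=239943, p(52)=281589, p(53)=329931, p(54)=386155, p(55)=451276, p(56)=526823, p(57)=614154, p(58)=715220, p(59)=831820, p(60)=966467, p(61)=1121505, p(62)=1300156, p(63)=1505499, p(64)=1741630, p(65)=2012558, p(66)=2323520, p(67)=2679689, p(68)=3087735, p(69)=3554345, p(70)=4087968, p(71)=4697205, p(72)=5392783, p(73)=6185689, p(74)=7089500, p(75)=8118264, p(76)=9289091, p(77)=10619863, p(78)=12132164, p(79)=13848650, p(80)=15796476, p(81)=18004327, p(82)=20506255, p(83)=23338469, p(84)=26543660, p(85)=30167357, p(86)=34262962, p(87)=38887673, p(88)=44108109, p(89)=49995925, p(90)=56634173, p(91)=64112359, p(92)=72533807, p(93)=82010177, p(94)=92669720, p(95)=104651419, p(96)=118114304, p(97)=133230930, p(98)=150198136, p(99)=169229875, p(100)=190569292, p(101)=214481126, p(102)=241265379, p(103)=271248950, p(104)=304801365, p(105)=342325709, p(106)=384276336, p(107)=431149389, p(108)=483502844, p(109)=541946240, p(110)=607163746, p(111)=679903203, p(112)=761002156, p(113)=851376628, p(114)=952050665, p(115)=1064144451, p(116)=1188908248, p(117)=1327710076, p(118)=1482074143, p(119)=1653668665, p(120)=1844349560, p(121)=2056148051, p(122)=2291320912, p(123)=2552338241, p(124)=2841940500, p(125)=3163127352, p(126)=3519222692, p(127)=3913864295, p(128)=4351078600, p(129)=4835271870, p(130)=5371315400, p(131)=5964539504, p(132)=6620830889, p(133)=7346629512, p(134)=8149040695, p(135)=9035836076, p(136)=10015581680, p(137)=11097645016, p(138)=12292341831, p(139)=13610949895, p(140)=15065878135, p(141)=16670689208, p(142)=18440293320, p(143)=20390982757, p(144)=22540654445, p(145)=24908858009, p(146)=27517052599, p(147)=30388671978, p(148)=33549419497, p(149)=37027355200, p(150)=40853235313, p(151)=45060624582, p(152)=49686288421, p(153)=54770336324, p(154)=60356673280, p(155)=66493182097, p(156)=73232243759, p(157)=80630964769, p(158)=88751778802, p(159)=97662728555, p(160)=107438159466, p(161)=118159068427, p(162)=129913904637, p(163)=142798995930, p(164)=156919475295, p(165)=172389800255, p(166)=189334822579, p(167)=207890420102, p(168)=228204732751, p(169)=250438925115, p(170)=274768617130, p(171)=301384802048, p(172)=330495499613, p(173)=362326859895.
Final step: p(174) = p(173) + p(172) - p(169) - p(167) + p(162) + p(159) - p(152) - p(148) + p(139) + p(134) - p(123) - p(117) + p(104) + p(97) - p(82) - p(74) + p(57) + p(48) - p(29) - p(19)
= 362326859895 + 330495499613 - 250438925115 - 207890420102 + 129913904637 + 97662728555 - 49686288421 - 33549419497 + 13610949895 + 8149040695 - 2552338241 - 1327710076 + 304801365 + 133230930 - 20506255 - 7089500 + 614154 + 147273 - 4565 - 490
= 397125074750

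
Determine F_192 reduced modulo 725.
229

Matrix identity: Q^n = [[F_(n+1), F_n], [F_n, F_(n-1)]] with Q = [[1,1],[1,0]].
n = 192 = 11000000₂. Square-and-multiply, entries mod 725:
Q^1 = [[1,1],[1,0]]
Q^3 = (Q^1)²·Q = [[3,2],[2,1]]
Q^6 = (Q^3)² = [[13,8],[8,5]]
Q^12 = (Q^6)² = [[233,144],[144,89]]
Q^24 = (Q^12)² = [[350,693],[693,382]]
Q^48 = (Q^24)² = [[274,501],[501,498]]
Q^96 = (Q^48)² = [[552,347],[347,205]]
Q^192 = (Q^96)² = [[263,229],[229,34]]
F_192 mod 725 = Q^192[0][1] = 229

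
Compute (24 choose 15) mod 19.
0

Using Lucas' theorem:
Write n=24 and k=15 in base 19:
n in base 19: [1, 5]
k in base 19: [0, 15]
C(24,15) mod 19 = ∏ C(n_i, k_i) mod 19
Digit binomials (mod 19): C(1,0) = 1; C(5,15) = 0 (k_i > n_i)
Product: 1 × 0 = 0 ≡ 0 (mod 19)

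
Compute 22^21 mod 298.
24

Repeated squaring. Binary of 21 = 10101.
22^1 ≡ 22 (mod 298); 22^2 ≡ 186 (mod 298); 22^4 ≡ 28 (mod 298); 22^8 ≡ 188 (mod 298); 22^16 ≡ 180 (mod 298)
22^21 = 22^1 × 22^4 × 22^16 ≡ 24 (mod 298)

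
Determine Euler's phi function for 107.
106

107 = 107
φ(n) = n × ∏(1 - 1/p) for each prime p dividing n
φ(107) = 107 × (1 - 1/107) = 106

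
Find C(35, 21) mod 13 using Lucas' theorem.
5

Using Lucas' theorem:
Write n=35 and k=21 in base 13:
n in base 13: [2, 9]
k in base 13: [1, 8]
C(35,21) mod 13 = ∏ C(n_i, k_i) mod 13
Digit binomials (mod 13): C(2,1) = 2; C(9,8) = 9
Product: 2 × 9 = 18 ≡ 5 (mod 13)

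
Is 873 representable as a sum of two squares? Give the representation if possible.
12² + 27² (a=12, b=27)

Factorization: 873 = 3^2 × 97
By Fermat: n is sum of two squares iff every prime p ≡ 3 (mod 4) appears to even power.
All primes ≡ 3 (mod 4) appear to even power.
Search a = 0, 1, 2, … for 873 - a² a perfect square: first hit at a = 12: 873 - 144 = 729 = 27².
873 = 12² + 27² = 144 + 729 ✓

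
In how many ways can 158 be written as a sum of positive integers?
88751778802

p(n) counts ways to write n as a sum of positive integers (order ignored).
Euler's pentagonal recurrence: p(k) = p(k-1) + p(k-2) - p(k-5) - p(k-7) + p(k-12) + p(k-15) - ... (offsets j(3j∓1)/2, signs ++--, p(0)=1, p(<0)=0).
DP table for k = 0..157: p(0)=1, p(1)=1, p(2)=2, p(3)=3, p(4)=5, p(5)=7, p(6)=11, p(7)=15, p(8)=22, p(9)=30, p(10)=42, p(11)=56, p(12)=77, p(13)=101, p(14)=135, p(15)=176, p(16)=231, p(17)=297, p(18)=385, p(19)=490, p(20)=627, p(21)=792, p(22)=1002, p(23)=1255, p(24)=1575, p(25)=1958, p(26)=2436, p(27)=3010, p(28)=3718, p(29)=4565, p(30)=5604, p(31)=6842, p(32)=8349, p(33)=10143, p(34)=12310, p(35)=14883, p(36)=17977, p(37)=21637, p(38)=26015, p(39)=31185, p(40)=37338, p(41)=44583, p(42)=53174, p(43)=63261, p(44)=75175, p(45)=89134, p(46)=105558, p(47)=124754, p(48)=147273, p(49)=173525, p(50)=204226, p(51)=239943, p(52)=281589, p(53)=329931, p(54)=386155, p(55)=451276, p(56)=526823, p(57)=614154, p(58)=715220, p(59)=831820, p(60)=966467, p(61)=1121505, p(62)=1300156, p(63)=1505499, p(64)=1741630, p(65)=2012558, p(66)=2323520, p(67)=2679689, p(68)=3087735, p(69)=3554345, p(70)=4087968, p(71)=4697205, p(72)=5392783, p(73)=6185689, p(74)=7089500, p(75)=8118264, p(76)=9289091, p(77)=10619863, p(78)=12132164, p(79)=13848650, p(80)=15796476, p(81)=18004327, p(82)=20506255, p(83)=23338469, p(84)=26543660, p(85)=30167357, p(86)=34262962, p(87)=38887673, p(88)=44108109, p(89)=49995925, p(90)=56634173, p(91)=64112359, p(92)=72533807, p(93)=82010177, p(94)=92669720, p(95)=104651419, p(96)=118114304, p(97)=133230930, p(98)=150198136, p(99)=169229875, p(100)=190569292, p(101)=214481126, p(102)=241265379, p(103)=271248950, p(104)=304801365, p(105)=342325709, p(106)=384276336, p(107)=431149389, p(108)=483502844, p(109)=541946240, p(110)=607163746, p(111)=679903203, p(112)=761002156, p(113)=851376628, p(114)=952050665, p(115)=1064144451, p(116)=1188908248, p(117)=1327710076, p(118)=1482074143, p(119)=1653668665, p(120)=1844349560, p(121)=2056148051, p(122)=2291320912, p(123)=2552338241, p(124)=2841940500, p(125)=3163127352, p(126)=3519222692, p(127)=3913864295, p(128)=4351078600, p(129)=4835271870, p(130)=5371315400, p(131)=5964539504, p(132)=6620830889, p(133)=7346629512, p(134)=8149040695, p(135)=9035836076, p(136)=10015581680, p(137)=11097645016, p(138)=12292341831, p(139)=13610949895, p(140)=15065878135, p(141)=16670689208, p(142)=18440293320, p(143)=20390982757, p(144)=22540654445, p(145)=24908858009, p(146)=27517052599, p(147)=30388671978, p(148)=33549419497, p(149)=37027355200, p(150)=40853235313, p(151)=45060624582, p(152)=49686288421, p(153)=54770336324, p(154)=60356673280, p(155)=66493182097, p(156)=73232243759, p(157)=80630964769.
Final step: p(158) = p(157) + p(156) - p(153) - p(151) + p(146) + p(143) - p(136) - p(132) + p(123) + p(118) - p(107) - p(101) + p(88) + p(81) - p(66) - p(58) + p(41) + p(32) - p(13) - p(3)
= 80630964769 + 73232243759 - 54770336324 - 45060624582 + 27517052599 + 20390982757 - 10015581680 - 6620830889 + 2552338241 + 1482074143 - 431149389 - 214481126 + 44108109 + 18004327 - 2323520 - 715220 + 44583 + 8349 - 101 - 3
= 88751778802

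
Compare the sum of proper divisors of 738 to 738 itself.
abundant

Proper divisors of 738: sum = 1 + 2 + 3 + 6 + 9 + 18 + 41 + 82 + 123 + 246 + 369 = 900
Since 900 > 738, 738 is abundant.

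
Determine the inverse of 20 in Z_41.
39

gcd(20, 41) = 1, so the inverse exists.
Extended Euclidean algorithm on (41, 20):
41 = 2 × 20 + 1  ⟹  1 = (1)·41 + (-2)·20
So (-2)·20 ≡ 1 (mod 41), i.e. 20^(-1) ≡ -2 ≡ 39 (mod 41).
Check: 20 × 39 = 780 ≡ 1 (mod 41)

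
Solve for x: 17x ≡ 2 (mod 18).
x ≡ 16 (mod 18)

gcd(17, 18) = 1, which divides 2, so solutions exist.
Find 17^(-1) mod 18 by the extended Euclidean algorithm:
18 = 1 × 17 + 1  ⟹  1 = (1)·18 + (-1)·17
So (-1)·17 ≡ 1 (mod 18), i.e. 17^(-1) ≡ -1 ≡ 17 (mod 18).
x ≡ 17 × 2 = 34 ≡ 16 (mod 18).
Check: 17 × 16 = 272 ≡ 2 (mod 18).
Unique solution: x ≡ 16 (mod 18)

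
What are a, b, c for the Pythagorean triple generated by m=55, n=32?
(2001, 3520, 4049)

Euclid's formula: a = m² - n², b = 2mn, c = m² + n²
m = 55, n = 32
a = 55² - 32² = 3025 - 1024 = 2001
b = 2 × 55 × 32 = 3520
c = 55² + 32² = 3025 + 1024 = 4049
Verification: 2001² + 3520² = 4004001 + 12390400 = 16394401 = 4049² ✓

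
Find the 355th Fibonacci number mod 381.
248

Matrix identity: Q^n = [[F_(n+1), F_n], [F_n, F_(n-1)]] with Q = [[1,1],[1,0]].
n = 355 = 101100011₂. Square-and-multiply, entries mod 381:
Q^1 = [[1,1],[1,0]]
Q^2 = (Q^1)² = [[2,1],[1,1]]
Q^5 = (Q^2)²·Q = [[8,5],[5,3]]
Q^11 = (Q^5)²·Q = [[144,89],[89,55]]
Q^22 = (Q^11)² = [[82,185],[185,278]]
Q^44 = (Q^22)² = [[182,306],[306,257]]
Q^88 = (Q^44)² = [[268,222],[222,46]]
Q^177 = (Q^88)²·Q = [[316,331],[331,366]]
Q^355 = (Q^177)²·Q = [[57,248],[248,190]]
F_355 mod 381 = Q^355[0][1] = 248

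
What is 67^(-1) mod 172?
95

gcd(67, 172) = 1, so the inverse exists.
Extended Euclidean algorithm on (172, 67):
172 = 2 × 67 + 38  ⟹  38 = (1)·172 + (-2)·67
67 = 1 × 38 + 29  ⟹  29 = (-1)·172 + (3)·67
38 = 1 × 29 + 9  ⟹  9 = (2)·172 + (-5)·67
29 = 3 × 9 + 2  ⟹  2 = (-7)·172 + (18)·67
9 = 4 × 2 + 1  ⟹  1 = (30)·172 + (-77)·67
So (-77)·67 ≡ 1 (mod 172), i.e. 67^(-1) ≡ -77 ≡ 95 (mod 172).
Check: 67 × 95 = 6365 ≡ 1 (mod 172)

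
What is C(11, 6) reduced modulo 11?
0

Using Lucas' theorem:
Write n=11 and k=6 in base 11:
n in base 11: [1, 0]
k in base 11: [0, 6]
C(11,6) mod 11 = ∏ C(n_i, k_i) mod 11
Digit binomials (mod 11): C(1,0) = 1; C(0,6) = 0 (k_i > n_i)
Product: 1 × 0 = 0 ≡ 0 (mod 11)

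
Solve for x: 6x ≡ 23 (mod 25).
x ≡ 8 (mod 25)

gcd(6, 25) = 1, which divides 23, so solutions exist.
Find 6^(-1) mod 25 by the extended Euclidean algorithm:
25 = 4 × 6 + 1  ⟹  1 = (1)·25 + (-4)·6
So (-4)·6 ≡ 1 (mod 25), i.e. 6^(-1) ≡ -4 ≡ 21 (mod 25).
x ≡ 21 × 23 = 483 ≡ 8 (mod 25).
Check: 6 × 8 = 48 ≡ 23 (mod 25).
Unique solution: x ≡ 8 (mod 25)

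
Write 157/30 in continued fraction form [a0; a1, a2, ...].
[5; 4, 3, 2]

Euclidean algorithm steps:
157 = 5 × 30 + 7
30 = 4 × 7 + 2
7 = 3 × 2 + 1
2 = 2 × 1 + 0
Continued fraction: [5; 4, 3, 2]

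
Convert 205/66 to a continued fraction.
[3; 9, 2, 3]

Euclidean algorithm steps:
205 = 3 × 66 + 7
66 = 9 × 7 + 3
7 = 2 × 3 + 1
3 = 3 × 1 + 0
Continued fraction: [3; 9, 2, 3]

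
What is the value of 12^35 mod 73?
67

Repeated squaring. Binary of 35 = 100011.
12^1 ≡ 12 (mod 73); 12^2 ≡ 71 (mod 73); 12^4 ≡ 4 (mod 73); 12^8 ≡ 16 (mod 73); 12^16 ≡ 37 (mod 73); 12^32 ≡ 55 (mod 73)
12^35 = 12^1 × 12^2 × 12^32 ≡ 67 (mod 73)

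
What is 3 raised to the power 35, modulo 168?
75

Repeated squaring. Binary of 35 = 100011.
3^1 ≡ 3 (mod 168); 3^2 ≡ 9 (mod 168); 3^4 ≡ 81 (mod 168); 3^8 ≡ 9 (mod 168); 3^16 ≡ 81 (mod 168); 3^32 ≡ 9 (mod 168)
3^35 = 3^1 × 3^2 × 3^32 ≡ 75 (mod 168)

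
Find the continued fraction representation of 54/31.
[1; 1, 2, 1, 7]

Euclidean algorithm steps:
54 = 1 × 31 + 23
31 = 1 × 23 + 8
23 = 2 × 8 + 7
8 = 1 × 7 + 1
7 = 7 × 1 + 0
Continued fraction: [1; 1, 2, 1, 7]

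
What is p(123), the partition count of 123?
2552338241

p(n) counts ways to write n as a sum of positive integers (order ignored).
Euler's pentagonal recurrence: p(k) = p(k-1) + p(k-2) - p(k-5) - p(k-7) + p(k-12) + p(k-15) - ... (offsets j(3j∓1)/2, signs ++--, p(0)=1, p(<0)=0).
DP table for k = 0..122: p(0)=1, p(1)=1, p(2)=2, p(3)=3, p(4)=5, p(5)=7, p(6)=11, p(7)=15, p(8)=22, p(9)=30, p(10)=42, p(11)=56, p(12)=77, p(13)=101, p(14)=135, p(15)=176, p(16)=231, p(17)=297, p(18)=385, p(19)=490, p(20)=627, p(21)=792, p(22)=1002, p(23)=1255, p(24)=1575, p(25)=1958, p(26)=2436, p(27)=3010, p(28)=3718, p(29)=4565, p(30)=5604, p(31)=6842, p(32)=8349, p(33)=10143, p(34)=12310, p(35)=14883, p(36)=17977, p(37)=21637, p(38)=26015, p(39)=31185, p(40)=37338, p(41)=44583, p(42)=53174, p(43)=63261, p(44)=75175, p(45)=89134, p(46)=105558, p(47)=124754, p(48)=147273, p(49)=173525, p(50)=204226, p(51)=239943, p(52)=281589, p(53)=329931, p(54)=386155, p(55)=451276, p(56)=526823, p(57)=614154, p(58)=715220, p(59)=831820, p(60)=966467, p(61)=1121505, p(62)=1300156, p(63)=1505499, p(64)=1741630, p(65)=2012558, p(66)=2323520, p(67)=2679689, p(68)=3087735, p(69)=3554345, p(70)=4087968, p(71)=4697205, p(72)=5392783, p(73)=6185689, p(74)=7089500, p(75)=8118264, p(76)=9289091, p(77)=10619863, p(78)=12132164, p(79)=13848650, p(80)=15796476, p(81)=18004327, p(82)=20506255, p(83)=23338469, p(84)=26543660, p(85)=30167357, p(86)=34262962, p(87)=38887673, p(88)=44108109, p(89)=49995925, p(90)=56634173, p(91)=64112359, p(92)=72533807, p(93)=82010177, p(94)=92669720, p(95)=104651419, p(96)=118114304, p(97)=133230930, p(98)=150198136, p(99)=169229875, p(100)=190569292, p(101)=214481126, p(102)=241265379, p(103)=271248950, p(104)=304801365, p(105)=342325709, p(106)=384276336, p(107)=431149389, p(108)=483502844, p(109)=541946240, p(110)=607163746, p(111)=679903203, p(112)=761002156, p(113)=851376628, p(114)=952050665, p(115)=1064144451, p(116)=1188908248, p(117)=1327710076, p(118)=1482074143, p(119)=1653668665, p(120)=1844349560, p(121)=2056148051, p(122)=2291320912.
Final step: p(123) = p(122) + p(121) - p(118) - p(116) + p(111) + p(108) - p(101) - p(97) + p(88) + p(83) - p(72) - p(66) + p(53) + p(46) - p(31) - p(23) + p(6)
= 2291320912 + 2056148051 - 1482074143 - 1188908248 + 679903203 + 483502844 - 214481126 - 133230930 + 44108109 + 23338469 - 5392783 - 2323520 + 329931 + 105558 - 6842 - 1255 + 11
= 2552338241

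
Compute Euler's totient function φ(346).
172

346 = 2 × 173
φ(n) = n × ∏(1 - 1/p) for each prime p dividing n
φ(346) = 346 × (1 - 1/2) × (1 - 1/173) = 172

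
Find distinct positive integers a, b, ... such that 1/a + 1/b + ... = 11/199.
1/19 + 1/379 + 1/159223 + 1/28520799973 + 1/929641178371338400861 + 1/1008271507277592391123742528036634174730681 + 1/1219933718865393655364635368068124756713122928811333803786753398211072842948484537833 + 1/1860297848030936654742608399135821395565274404917258533393305147319524009551744684579405649080712180254407780735949179513154143641842892458088536544987153757401025882029 + 1/4614277444518045184646591832326467411359277711335974416082881814986405515888533562332069783067894981850924485553345190160771506460024406127868096951360637582674289834858262576425271895218431296391169922044160278696744025988461165811212428548328350795432691637759392474030879286312785400132190057899968737693594392669884878193448874327093 + 1/31937334502481972335865307630139228000187060941658399518862518849553429993133277230560087986574331290756232125775998863890963263813589266879406694561350952988662850757053371133819179770003609046815203982179108798005308113258134895569927488690118483730232440575942894680942308888321353318333183158977270294582315388855860989819894602178852719674244639951777398683083694723999674418435726557523519535770015019287382321071804865681731226989916286199314883016472947639367666251368202759691810399195092598892275413777035275182318485652713871000041272524440519262054008953943029365257325370839037761555465335452562216651250516983405134378252470216494582635109781712938341456418881 + 1/2039986670246850822853427080268636607703538330430958135006350872460188775376402385474575383380701179275926633909293920375037781006938834602683282504456671345800481611955974906577358109966753513899436209725756764159504134559394933538420714469300931804842468643272796657406808805007786178371184391663721349034183315512035012402176731111044506314978549915206516847224339930494935465558632905912262959736737614637514921726288403470224139024425700070180324623265095949577758695292697562554242228453440276043742370033993859881981612938703208463591285870376619588297958810138295747858827756577616148419423031480258559516303907719233914603343421735341220080271152090557188286289527661792734931298102513902518914250419121432886312102736349552224188669212688846219382874287241971706387850290821170997846726526589069990513808709560793139660289273086403155344460608865436195352720549406793512677065107181955781264579349071905411393100989250722104770801720673437692418988638492506057962758754921169589084980707251205329924087857682559921447010465898318288868258062129919867004394488124710647843586978379399594154917914477913086776811741840849911967039211773201428676384229432761943488196359561416605048969002045397348240530911560634680322446588472763785839765588633770016209055874572792498932175778494089116461654628549726895871636209026849103988563732410165441

Greedy algorithm:
11/199: ceiling(199/11) = 19, use 1/19
10/3781: ceiling(3781/10) = 379, use 1/379
9/1432999: ceiling(1432999/9) = 159223, use 1/159223
8/228166399777: ceiling(228166399777/8) = 28520799973, use 1/28520799973
7/6507488248599368806021: ceiling(6507488248599368806021/7) = 929641178371338400861, use 1/929641178371338400861
6/6049629043665554346742455168219805048384081: ceiling(6049629043665554346742455168219805048384081/6) = 1008271507277592391123742528036634174730681, use 1/1008271507277592391123742528036634174730681
5/6099668594326968276823176840340623783565614644056669018933766991055364214742422689161: ceiling(6099668594326968276823176840340623783565614644056669018933766991055364214742422689161/5) = 1219933718865393655364635368068124756713122928811333803786753398211072842948484537833, use 1/1219933718865393655364635368068124756713122928811333803786753398211072842948484537833
4/7441191392123746618970433596543285582261097619669034133573220589278096038206978738317622596322848721017631122943796718052616574567371569832354146179948615029604103528113: ceiling(7441191392123746618970433596543285582261097619669034133573220589278096038206978738317622596322848721017631122943796718052616574567371569832354146179948615029604103528113/4) = 1860297848030936654742608399135821395565274404917258533393305147319524009551744684579405649080712180254407780735949179513154143641842892458088536544987153757401025882029, use 1/1860297848030936654742608399135821395565274404917258533393305147319524009551744684579405649080712180254407780735949179513154143641842892458088536544987153757401025882029
3/13842832333554135553939775496979402234077833134007923248248645444959216547665600686996209349203684945552773456660035570482314519380073218383604290854081912748022869504574787729275815685655293889173509766132480836090232077965383497433637285644985052386298074913278177422092637858938356200396570173699906213080783178009654634580346622981277: ceiling(13842832333554135553939775496979402234077833134007923248248645444959216547665600686996209349203684945552773456660035570482314519380073218383604290854081912748022869504574787729275815685655293889173509766132480836090232077965383497433637285644985052386298074913278177422092637858938356200396570173699906213080783178009654634580346622981277/3) = 4614277444518045184646591832326467411359277711335974416082881814986405515888533562332069783067894981850924485553345190160771506460024406127868096951360637582674289834858262576425271895218431296391169922044160278696744025988461165811212428548328350795432691637759392474030879286312785400132190057899968737693594392669884878193448874327093, use 1/4614277444518045184646591832326467411359277711335974416082881814986405515888533562332069783067894981850924485553345190160771506460024406127868096951360637582674289834858262576425271895218431296391169922044160278696744025988461165811212428548328350795432691637759392474030879286312785400132190057899968737693594392669884878193448874327093
2/63874669004963944671730615260278456000374121883316799037725037699106859986266554461120175973148662581512464251551997727781926527627178533758813389122701905977325701514106742267638359540007218093630407964358217596010616226516269791139854977380236967460464881151885789361884617776642706636666366317954540589164630777711721979639789204357705439348489279903554797366167389447999348836871453115047039071540030038574764642143609731363462453979832572398629766032945895278735332502736405519383620798390185197784550827554070550364636971305427742000082545048881038524108017907886058730514650741678075523110930670905124433302501033966810268756504940432989165270219563425876682912837761: ceiling(63874669004963944671730615260278456000374121883316799037725037699106859986266554461120175973148662581512464251551997727781926527627178533758813389122701905977325701514106742267638359540007218093630407964358217596010616226516269791139854977380236967460464881151885789361884617776642706636666366317954540589164630777711721979639789204357705439348489279903554797366167389447999348836871453115047039071540030038574764642143609731363462453979832572398629766032945895278735332502736405519383620798390185197784550827554070550364636971305427742000082545048881038524108017907886058730514650741678075523110930670905124433302501033966810268756504940432989165270219563425876682912837761/2) = 31937334502481972335865307630139228000187060941658399518862518849553429993133277230560087986574331290756232125775998863890963263813589266879406694561350952988662850757053371133819179770003609046815203982179108798005308113258134895569927488690118483730232440575942894680942308888321353318333183158977270294582315388855860989819894602178852719674244639951777398683083694723999674418435726557523519535770015019287382321071804865681731226989916286199314883016472947639367666251368202759691810399195092598892275413777035275182318485652713871000041272524440519262054008953943029365257325370839037761555465335452562216651250516983405134378252470216494582635109781712938341456418881, use 1/31937334502481972335865307630139228000187060941658399518862518849553429993133277230560087986574331290756232125775998863890963263813589266879406694561350952988662850757053371133819179770003609046815203982179108798005308113258134895569927488690118483730232440575942894680942308888321353318333183158977270294582315388855860989819894602178852719674244639951777398683083694723999674418435726557523519535770015019287382321071804865681731226989916286199314883016472947639367666251368202759691810399195092598892275413777035275182318485652713871000041272524440519262054008953943029365257325370839037761555465335452562216651250516983405134378252470216494582635109781712938341456418881
1/2039986670246850822853427080268636607703538330430958135006350872460188775376402385474575383380701179275926633909293920375037781006938834602683282504456671345800481611955974906577358109966753513899436209725756764159504134559394933538420714469300931804842468643272796657406808805007786178371184391663721349034183315512035012402176731111044506314978549915206516847224339930494935465558632905912262959736737614637514921726288403470224139024425700070180324623265095949577758695292697562554242228453440276043742370033993859881981612938703208463591285870376619588297958810138295747858827756577616148419423031480258559516303907719233914603343421735341220080271152090557188286289527661792734931298102513902518914250419121432886312102736349552224188669212688846219382874287241971706387850290821170997846726526589069990513808709560793139660289273086403155344460608865436195352720549406793512677065107181955781264579349071905411393100989250722104770801720673437692418988638492506057962758754921169589084980707251205329924087857682559921447010465898318288868258062129919867004394488124710647843586978379399594154917914477913086776811741840849911967039211773201428676384229432761943488196359561416605048969002045397348240530911560634680322446588472763785839765588633770016209055874572792498932175778494089116461654628549726895871636209026849103988563732410165441: ceiling(2039986670246850822853427080268636607703538330430958135006350872460188775376402385474575383380701179275926633909293920375037781006938834602683282504456671345800481611955974906577358109966753513899436209725756764159504134559394933538420714469300931804842468643272796657406808805007786178371184391663721349034183315512035012402176731111044506314978549915206516847224339930494935465558632905912262959736737614637514921726288403470224139024425700070180324623265095949577758695292697562554242228453440276043742370033993859881981612938703208463591285870376619588297958810138295747858827756577616148419423031480258559516303907719233914603343421735341220080271152090557188286289527661792734931298102513902518914250419121432886312102736349552224188669212688846219382874287241971706387850290821170997846726526589069990513808709560793139660289273086403155344460608865436195352720549406793512677065107181955781264579349071905411393100989250722104770801720673437692418988638492506057962758754921169589084980707251205329924087857682559921447010465898318288868258062129919867004394488124710647843586978379399594154917914477913086776811741840849911967039211773201428676384229432761943488196359561416605048969002045397348240530911560634680322446588472763785839765588633770016209055874572792498932175778494089116461654628549726895871636209026849103988563732410165441/1) = 2039986670246850822853427080268636607703538330430958135006350872460188775376402385474575383380701179275926633909293920375037781006938834602683282504456671345800481611955974906577358109966753513899436209725756764159504134559394933538420714469300931804842468643272796657406808805007786178371184391663721349034183315512035012402176731111044506314978549915206516847224339930494935465558632905912262959736737614637514921726288403470224139024425700070180324623265095949577758695292697562554242228453440276043742370033993859881981612938703208463591285870376619588297958810138295747858827756577616148419423031480258559516303907719233914603343421735341220080271152090557188286289527661792734931298102513902518914250419121432886312102736349552224188669212688846219382874287241971706387850290821170997846726526589069990513808709560793139660289273086403155344460608865436195352720549406793512677065107181955781264579349071905411393100989250722104770801720673437692418988638492506057962758754921169589084980707251205329924087857682559921447010465898318288868258062129919867004394488124710647843586978379399594154917914477913086776811741840849911967039211773201428676384229432761943488196359561416605048969002045397348240530911560634680322446588472763785839765588633770016209055874572792498932175778494089116461654628549726895871636209026849103988563732410165441, use 1/2039986670246850822853427080268636607703538330430958135006350872460188775376402385474575383380701179275926633909293920375037781006938834602683282504456671345800481611955974906577358109966753513899436209725756764159504134559394933538420714469300931804842468643272796657406808805007786178371184391663721349034183315512035012402176731111044506314978549915206516847224339930494935465558632905912262959736737614637514921726288403470224139024425700070180324623265095949577758695292697562554242228453440276043742370033993859881981612938703208463591285870376619588297958810138295747858827756577616148419423031480258559516303907719233914603343421735341220080271152090557188286289527661792734931298102513902518914250419121432886312102736349552224188669212688846219382874287241971706387850290821170997846726526589069990513808709560793139660289273086403155344460608865436195352720549406793512677065107181955781264579349071905411393100989250722104770801720673437692418988638492506057962758754921169589084980707251205329924087857682559921447010465898318288868258062129919867004394488124710647843586978379399594154917914477913086776811741840849911967039211773201428676384229432761943488196359561416605048969002045397348240530911560634680322446588472763785839765588633770016209055874572792498932175778494089116461654628549726895871636209026849103988563732410165441
Result: 11/199 = 1/19 + 1/379 + 1/159223 + 1/28520799973 + 1/929641178371338400861 + 1/1008271507277592391123742528036634174730681 + 1/1219933718865393655364635368068124756713122928811333803786753398211072842948484537833 + 1/1860297848030936654742608399135821395565274404917258533393305147319524009551744684579405649080712180254407780735949179513154143641842892458088536544987153757401025882029 + 1/4614277444518045184646591832326467411359277711335974416082881814986405515888533562332069783067894981850924485553345190160771506460024406127868096951360637582674289834858262576425271895218431296391169922044160278696744025988461165811212428548328350795432691637759392474030879286312785400132190057899968737693594392669884878193448874327093 + 1/31937334502481972335865307630139228000187060941658399518862518849553429993133277230560087986574331290756232125775998863890963263813589266879406694561350952988662850757053371133819179770003609046815203982179108798005308113258134895569927488690118483730232440575942894680942308888321353318333183158977270294582315388855860989819894602178852719674244639951777398683083694723999674418435726557523519535770015019287382321071804865681731226989916286199314883016472947639367666251368202759691810399195092598892275413777035275182318485652713871000041272524440519262054008953943029365257325370839037761555465335452562216651250516983405134378252470216494582635109781712938341456418881 + 1/2039986670246850822853427080268636607703538330430958135006350872460188775376402385474575383380701179275926633909293920375037781006938834602683282504456671345800481611955974906577358109966753513899436209725756764159504134559394933538420714469300931804842468643272796657406808805007786178371184391663721349034183315512035012402176731111044506314978549915206516847224339930494935465558632905912262959736737614637514921726288403470224139024425700070180324623265095949577758695292697562554242228453440276043742370033993859881981612938703208463591285870376619588297958810138295747858827756577616148419423031480258559516303907719233914603343421735341220080271152090557188286289527661792734931298102513902518914250419121432886312102736349552224188669212688846219382874287241971706387850290821170997846726526589069990513808709560793139660289273086403155344460608865436195352720549406793512677065107181955781264579349071905411393100989250722104770801720673437692418988638492506057962758754921169589084980707251205329924087857682559921447010465898318288868258062129919867004394488124710647843586978379399594154917914477913086776811741840849911967039211773201428676384229432761943488196359561416605048969002045397348240530911560634680322446588472763785839765588633770016209055874572792498932175778494089116461654628549726895871636209026849103988563732410165441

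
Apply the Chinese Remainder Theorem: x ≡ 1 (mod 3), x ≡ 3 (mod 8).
19

Using Chinese Remainder Theorem:
M = 3 × 8 = 24
M1 = 8, M2 = 3
y1 = 8^(-1) mod 3 = 2
y2 = 3^(-1) mod 8 = 3
x = (1×8×2 + 3×3×3) mod 24 = 19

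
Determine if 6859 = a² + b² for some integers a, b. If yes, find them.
Not possible

Factorization: 6859 = 19^3
By Fermat: n is sum of two squares iff every prime p ≡ 3 (mod 4) appears to even power.
Prime(s) ≡ 3 (mod 4) with odd exponent: [(19, 3)]
Therefore 6859 cannot be expressed as a² + b².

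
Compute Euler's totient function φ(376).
184

376 = 2^3 × 47
φ(n) = n × ∏(1 - 1/p) for each prime p dividing n
φ(376) = 376 × (1 - 1/2) × (1 - 1/47) = 184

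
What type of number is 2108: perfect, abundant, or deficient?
deficient

Proper divisors of 2108: sum = 1 + 2 + 4 + 17 + 31 + 34 + 62 + 68 + 124 + 527 + 1054 = 1924
Since 1924 < 2108, 2108 is deficient.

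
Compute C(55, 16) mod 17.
0

Using Lucas' theorem:
Write n=55 and k=16 in base 17:
n in base 17: [3, 4]
k in base 17: [0, 16]
C(55,16) mod 17 = ∏ C(n_i, k_i) mod 17
Digit binomials (mod 17): C(3,0) = 1; C(4,16) = 0 (k_i > n_i)
Product: 1 × 0 = 0 ≡ 0 (mod 17)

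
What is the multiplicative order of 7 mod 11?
10

11 is prime, so ord(7) divides φ(11) = 10.
Divisors of 10: 1, 2, 5, 10.
Repeated squaring: 7^1 ≡ 7, 7^2 ≡ 5, 7^4 ≡ 3, 7^8 ≡ 9 (mod 11).
Test 7^d mod 11 for each divisor d in increasing order:
7^1 ≡ 7
7^2 ≡ 5
7^5 = 7^4·7^1 ≡ 10
7^10 = 7^8·7^2 ≡ 1  ← first divisor giving 1
The order is 10.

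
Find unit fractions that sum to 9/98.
1/11 + 1/1078

Greedy algorithm:
9/98: ceiling(98/9) = 11, use 1/11
1/1078: ceiling(1078/1) = 1078, use 1/1078
Result: 9/98 = 1/11 + 1/1078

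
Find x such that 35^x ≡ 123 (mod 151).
108

Baby-step giant-step with step n = ⌈√151⌉ = 13.
Baby steps 35^j mod 151 (j:value) for j=0..12: 0:1, 1:35, 2:17, 3:142, 4:138, 5:149, 6:81, 7:117, 8:18, 9:26, 10:4, 11:140, 12:68.
Giant-step multiplier: 35^(-13) ≡ 35^(150-13) = 35^137 ≡ 130 (mod 151).
Giant steps γ_i = 123·130^i mod 151: γ_0=123, γ_1=135, γ_2=34, γ_3=41, γ_4=45, γ_5=112, γ_6=64, γ_7=15, γ_8=138 (in table at j=4).
x = i·n + j = 8·13 + 4 = 108.
Check: 35^108 ≡ 123 (mod 151).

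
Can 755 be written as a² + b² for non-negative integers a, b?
Not possible

Factorization: 755 = 5 × 151
By Fermat: n is sum of two squares iff every prime p ≡ 3 (mod 4) appears to even power.
Prime(s) ≡ 3 (mod 4) with odd exponent: [(151, 1)]
Therefore 755 cannot be expressed as a² + b².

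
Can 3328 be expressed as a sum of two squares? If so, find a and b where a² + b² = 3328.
32² + 48² (a=32, b=48)

Factorization: 3328 = 2^8 × 13
By Fermat: n is sum of two squares iff every prime p ≡ 3 (mod 4) appears to even power.
All primes ≡ 3 (mod 4) appear to even power.
Search a = 0, 1, 2, … for 3328 - a² a perfect square: first hit at a = 32: 3328 - 1024 = 2304 = 48².
3328 = 32² + 48² = 1024 + 2304 ✓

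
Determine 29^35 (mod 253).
197

Repeated squaring. Binary of 35 = 100011.
29^1 ≡ 29 (mod 253); 29^2 ≡ 82 (mod 253); 29^4 ≡ 146 (mod 253); 29^8 ≡ 64 (mod 253); 29^16 ≡ 48 (mod 253); 29^32 ≡ 27 (mod 253)
29^35 = 29^1 × 29^2 × 29^32 ≡ 197 (mod 253)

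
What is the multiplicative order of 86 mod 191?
95

191 is prime, so ord(86) divides φ(191) = 190.
Divisors of 190: 1, 2, 5, 10, 19, 38, 95, 190.
Repeated squaring: 86^1 ≡ 86, 86^2 ≡ 138, 86^4 ≡ 135, 86^8 ≡ 80, 86^16 ≡ 97, 86^32 ≡ 50, 86^64 ≡ 17, 86^128 ≡ 98 (mod 191).
Test 86^d mod 191 for each divisor d in increasing order:
86^1 ≡ 86
86^2 ≡ 138
86^5 = 86^4·86^1 ≡ 150
86^10 = 86^8·86^2 ≡ 153
86^19 = 86^16·86^2·86^1 ≡ 39
86^38 = 86^32·86^4·86^2 ≡ 184
86^95 = 86^64·86^16·86^8·86^4·86^2·86^1 ≡ 1  ← first divisor giving 1
The order is 95.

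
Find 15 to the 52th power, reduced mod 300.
225

Repeated squaring. Binary of 52 = 110100.
15^1 ≡ 15 (mod 300); 15^2 ≡ 225 (mod 300); 15^4 ≡ 225 (mod 300); 15^8 ≡ 225 (mod 300); 15^16 ≡ 225 (mod 300); 15^32 ≡ 225 (mod 300)
15^52 = 15^4 × 15^16 × 15^32 ≡ 225 (mod 300)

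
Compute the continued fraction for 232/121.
[1; 1, 11, 10]

Euclidean algorithm steps:
232 = 1 × 121 + 111
121 = 1 × 111 + 10
111 = 11 × 10 + 1
10 = 10 × 1 + 0
Continued fraction: [1; 1, 11, 10]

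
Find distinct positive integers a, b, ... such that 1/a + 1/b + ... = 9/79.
1/9 + 1/356 + 1/253116

Greedy algorithm:
9/79: ceiling(79/9) = 9, use 1/9
2/711: ceiling(711/2) = 356, use 1/356
1/253116: ceiling(253116/1) = 253116, use 1/253116
Result: 9/79 = 1/9 + 1/356 + 1/253116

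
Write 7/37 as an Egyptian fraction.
1/6 + 1/45 + 1/3330

Greedy algorithm:
7/37: ceiling(37/7) = 6, use 1/6
5/222: ceiling(222/5) = 45, use 1/45
1/3330: ceiling(3330/1) = 3330, use 1/3330
Result: 7/37 = 1/6 + 1/45 + 1/3330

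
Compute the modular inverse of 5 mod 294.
59

gcd(5, 294) = 1, so the inverse exists.
Extended Euclidean algorithm on (294, 5):
294 = 58 × 5 + 4  ⟹  4 = (1)·294 + (-58)·5
5 = 1 × 4 + 1  ⟹  1 = (-1)·294 + (59)·5
So (59)·5 ≡ 1 (mod 294), i.e. 5^(-1) ≡ 59 (mod 294).
Check: 5 × 59 = 295 ≡ 1 (mod 294)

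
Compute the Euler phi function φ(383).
382

383 = 383
φ(n) = n × ∏(1 - 1/p) for each prime p dividing n
φ(383) = 383 × (1 - 1/383) = 382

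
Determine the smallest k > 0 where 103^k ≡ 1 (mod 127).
9

127 is prime, so ord(103) divides φ(127) = 126.
Divisors of 126: 1, 2, 3, 6, 7, 9, 14, 18, 21, 42, 63, 126.
Repeated squaring: 103^1 ≡ 103, 103^2 ≡ 68, 103^4 ≡ 52, 103^8 ≡ 37, 103^16 ≡ 99, 103^32 ≡ 22, 103^64 ≡ 103 (mod 127).
Test 103^d mod 127 for each divisor d in increasing order:
103^1 ≡ 103
103^2 ≡ 68
103^3 = 103^2·103^1 ≡ 19
103^6 = 103^4·103^2 ≡ 107
103^7 = 103^4·103^2·103^1 ≡ 99
103^9 = 103^8·103^1 ≡ 1  ← first divisor giving 1
The order is 9.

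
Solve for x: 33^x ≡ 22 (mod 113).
34

Baby-step giant-step with step n = ⌈√113⌉ = 11.
Baby steps 33^j mod 113 (j:value) for j=0..10: 0:1, 1:33, 2:72, 3:3, 4:99, 5:103, 6:9, 7:71, 8:83, 9:27, 10:100.
Giant-step multiplier: 33^(-11) ≡ 33^(112-11) = 33^101 ≡ 59 (mod 113).
Giant steps γ_i = 22·59^i mod 113: γ_0=22, γ_1=55, γ_2=81, γ_3=33 (in table at j=1).
x = i·n + j = 3·11 + 1 = 34.
Check: 33^34 ≡ 22 (mod 113).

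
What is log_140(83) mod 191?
129

Baby-step giant-step with step n = ⌈√191⌉ = 14.
Baby steps 140^j mod 191 (j:value) for j=0..13: 0:1, 1:140, 2:118, 3:94, 4:172, 5:14, 6:50, 7:124, 8:170, 9:116, 10:5, 11:127, 12:17, 13:88.
Giant-step multiplier: 140^(-14) ≡ 140^(190-14) = 140^176 ≡ 2 (mod 191).
Giant steps γ_i = 83·2^i mod 191: γ_0=83, γ_1=166, γ_2=141, γ_3=91, γ_4=182, γ_5=173, γ_6=155, γ_7=119, γ_8=47, γ_9=94 (in table at j=3).
x = i·n + j = 9·14 + 3 = 129.
Check: 140^129 ≡ 83 (mod 191).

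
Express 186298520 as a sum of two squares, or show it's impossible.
Not possible

Factorization: 186298520 = 2^3 × 5 × 167^3
By Fermat: n is sum of two squares iff every prime p ≡ 3 (mod 4) appears to even power.
Prime(s) ≡ 3 (mod 4) with odd exponent: [(167, 3)]
Therefore 186298520 cannot be expressed as a² + b².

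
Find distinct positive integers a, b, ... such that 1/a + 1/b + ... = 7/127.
1/19 + 1/403 + 1/194488 + 1/189127716232

Greedy algorithm:
7/127: ceiling(127/7) = 19, use 1/19
6/2413: ceiling(2413/6) = 403, use 1/403
5/972439: ceiling(972439/5) = 194488, use 1/194488
1/189127716232: ceiling(189127716232/1) = 189127716232, use 1/189127716232
Result: 7/127 = 1/19 + 1/403 + 1/194488 + 1/189127716232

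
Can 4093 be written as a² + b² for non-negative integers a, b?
27² + 58² (a=27, b=58)

Factorization: 4093 = 4093
By Fermat: n is sum of two squares iff every prime p ≡ 3 (mod 4) appears to even power.
All primes ≡ 3 (mod 4) appear to even power.
Search a = 0, 1, 2, … for 4093 - a² a perfect square: first hit at a = 27: 4093 - 729 = 3364 = 58².
4093 = 27² + 58² = 729 + 3364 ✓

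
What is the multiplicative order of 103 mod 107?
106

107 is prime, so ord(103) divides φ(107) = 106.
Divisors of 106: 1, 2, 53, 106.
Repeated squaring: 103^1 ≡ 103, 103^2 ≡ 16, 103^4 ≡ 42, 103^8 ≡ 52, 103^16 ≡ 29, 103^32 ≡ 92, 103^64 ≡ 11 (mod 107).
Test 103^d mod 107 for each divisor d in increasing order:
103^1 ≡ 103
103^2 ≡ 16
103^53 = 103^32·103^16·103^4·103^1 ≡ 106
103^106 = 103^64·103^32·103^8·103^2 ≡ 1  ← first divisor giving 1
The order is 106.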